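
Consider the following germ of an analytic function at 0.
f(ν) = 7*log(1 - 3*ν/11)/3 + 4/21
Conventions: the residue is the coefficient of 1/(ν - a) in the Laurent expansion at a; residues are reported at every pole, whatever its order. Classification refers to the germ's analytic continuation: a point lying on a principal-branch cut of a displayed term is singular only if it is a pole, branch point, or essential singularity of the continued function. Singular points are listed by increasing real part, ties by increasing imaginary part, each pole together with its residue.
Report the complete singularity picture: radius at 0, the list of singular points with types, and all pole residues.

Branch term (7/3)*log(1 - ν/(11/3)): its argument vanishes at ν = 11/3, a logarithmic branch point, modulus 11/3.
The radius of convergence is the smallest modulus among the singular points: 11/3.

Radius of convergence at 0: 11/3.
At 11/3: a logarithmic branch point.


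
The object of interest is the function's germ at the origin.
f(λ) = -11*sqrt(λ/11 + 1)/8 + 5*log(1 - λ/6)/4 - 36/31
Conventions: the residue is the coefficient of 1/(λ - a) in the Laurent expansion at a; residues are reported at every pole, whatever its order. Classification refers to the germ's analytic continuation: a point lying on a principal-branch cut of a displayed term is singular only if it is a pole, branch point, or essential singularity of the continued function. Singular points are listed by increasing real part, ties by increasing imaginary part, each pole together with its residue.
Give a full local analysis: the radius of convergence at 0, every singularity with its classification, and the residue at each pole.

Branch term (-11/8)*sqrt(1 - λ/(-11)): its argument vanishes at λ = -11, a square-root branch point, modulus 11.
Branch term (5/4)*log(1 - λ/(6)): its argument vanishes at λ = 6, a logarithmic branch point, modulus 6.
The radius of convergence is the smallest modulus among the singular points: 6.
List the singular points by increasing real part (a conjugate pair: the negative imaginary part first).

Radius of convergence at 0: 6.
At -11: an algebraic (square-root) branch point.
At 6: a logarithmic branch point.


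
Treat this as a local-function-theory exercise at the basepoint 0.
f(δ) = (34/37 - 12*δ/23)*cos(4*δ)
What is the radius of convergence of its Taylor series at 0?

The factor cos(4*δ) is entire and contributes no finite singular point.
The polynomial part has no poles.
No finite singular points: the Taylor series at 0 converges everywhere.

The radius of convergence is infinite.


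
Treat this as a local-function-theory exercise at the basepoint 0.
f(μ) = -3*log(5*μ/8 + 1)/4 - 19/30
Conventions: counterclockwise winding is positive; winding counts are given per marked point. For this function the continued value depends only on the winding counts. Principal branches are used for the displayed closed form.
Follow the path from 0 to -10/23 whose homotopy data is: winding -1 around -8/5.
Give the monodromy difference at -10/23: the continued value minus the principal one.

Continued minus principal equals (3/2)*pi*i.

The rational part is single-valued and drops out of the difference; each branch term changes only by its own monodromy.
(-3/4)*log(1 - μ/(-8/5)): each positive loop around -8/5 adds 2*pi*i to the log, so winding -1 contributes (-3/4)*(-1)*2*pi*i = (3/2)*pi*i.
Summing the contributions at μ = -10/23 gives (3/2)*pi*i.


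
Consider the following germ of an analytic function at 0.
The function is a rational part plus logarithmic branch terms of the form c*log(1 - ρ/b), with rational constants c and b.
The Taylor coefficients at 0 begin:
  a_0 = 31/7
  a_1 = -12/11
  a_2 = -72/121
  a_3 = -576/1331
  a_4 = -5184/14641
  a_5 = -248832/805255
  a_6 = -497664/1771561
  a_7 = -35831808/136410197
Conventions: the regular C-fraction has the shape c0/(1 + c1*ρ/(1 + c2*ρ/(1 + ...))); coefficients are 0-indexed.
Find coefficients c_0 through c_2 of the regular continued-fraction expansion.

Taylor coefficients (read off): a_0 = 31/7, a_1 = -12/11, a_2 = -72/121.
c0 = a_0 = 31/7. Peel one level at a time: if S = 1 + c*ρ/S' with S'(0) = 1, then c is the ρ-coefficient of S and S' = c*ρ/(S - 1).
S_1 = c0/f = 1 + (84/341)*ρ + (22680/116281)*ρ^2 + ...; c1 = 84/341.
S_2 = c1*ρ/(S_1 - 1) = 1 + (-270/341)*ρ + ...; c2 = -270/341.

The regular C-fraction coefficients are [31/7, 84/341, -270/341].


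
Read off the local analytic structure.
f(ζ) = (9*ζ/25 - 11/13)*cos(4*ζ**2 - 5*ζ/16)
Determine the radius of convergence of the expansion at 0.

The radius of convergence is infinite.

The factor cos(4*ζ**2 - 5*ζ/16) is entire and contributes no finite singular point.
The polynomial part has no poles.
No finite singular points: the Taylor series at 0 converges everywhere.


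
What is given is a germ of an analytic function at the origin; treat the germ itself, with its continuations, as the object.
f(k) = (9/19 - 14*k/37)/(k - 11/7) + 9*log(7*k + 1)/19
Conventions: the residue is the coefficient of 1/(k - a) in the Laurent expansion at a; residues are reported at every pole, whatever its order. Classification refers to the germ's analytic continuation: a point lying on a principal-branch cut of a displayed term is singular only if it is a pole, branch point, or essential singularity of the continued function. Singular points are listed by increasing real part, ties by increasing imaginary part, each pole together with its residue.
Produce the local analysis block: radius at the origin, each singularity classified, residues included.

Radius of convergence at 0: 1/7.
At -1/7: a logarithmic branch point.
At 11/7: a pole of order 1; residue -85/703.

Denominator factor (k - 11/7): pole of order 1 at 11/7, modulus 11/7.
Branch term (9/19)*log(1 - k/(-1/7)): its argument vanishes at k = -1/7, a logarithmic branch point, modulus 1/7.
The radius of convergence is the smallest modulus among the singular points: 1/7.
The branch term is analytic at 11/7 and contributes nothing to the residue; only the rational part matters.
At the order-1 pole 11/7 set g(k) = (k - (11/7))*(rational part) = 9/19 - 14*k/37.
Simple pole: residue = g(a) at a = 11/7, which is -85/703.
List the singular points by increasing real part (a conjugate pair: the negative imaginary part first).


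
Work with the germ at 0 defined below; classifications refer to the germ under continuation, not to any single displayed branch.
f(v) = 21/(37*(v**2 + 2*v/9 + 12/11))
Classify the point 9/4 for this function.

Denominator factors: v**2 + 2*v/9 + 12/11 = 1171/176 at v = 9/4 — none vanishes.
So the germ continues analytically to 9/4.

The point is a regular point.


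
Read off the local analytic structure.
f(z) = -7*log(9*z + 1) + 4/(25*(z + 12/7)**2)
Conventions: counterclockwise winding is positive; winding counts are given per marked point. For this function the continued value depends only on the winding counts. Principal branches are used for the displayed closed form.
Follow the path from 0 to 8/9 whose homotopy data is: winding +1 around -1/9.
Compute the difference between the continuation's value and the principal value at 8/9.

Continued minus principal equals -(14)*pi*i.

The rational part is single-valued and drops out of the difference; each branch term changes only by its own monodromy.
(-7)*log(1 - z/(-1/9)): each positive loop around -1/9 adds 2*pi*i to the log, so winding +1 contributes (-7)*(1)*2*pi*i = -(14)*pi*i.
Summing the contributions at z = 8/9 gives -(14)*pi*i.


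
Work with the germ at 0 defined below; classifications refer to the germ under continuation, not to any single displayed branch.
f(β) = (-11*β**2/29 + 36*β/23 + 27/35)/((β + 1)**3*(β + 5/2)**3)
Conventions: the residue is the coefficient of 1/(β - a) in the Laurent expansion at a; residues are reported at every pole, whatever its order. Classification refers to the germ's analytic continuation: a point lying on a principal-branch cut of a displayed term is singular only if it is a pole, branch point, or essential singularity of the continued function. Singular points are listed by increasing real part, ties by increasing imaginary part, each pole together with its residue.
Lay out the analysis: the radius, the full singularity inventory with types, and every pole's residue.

Denominator factor (β + 1)^3: pole of order 3 at -1, modulus 1.
Denominator factor (β + 5/2)^3: pole of order 3 at -5/2, modulus 5/2.
The radius of convergence is the smallest modulus among the singular points: 1.
At the order-3 pole -5/2 set g(β) = (β - (-5/2))^3*f(β) = (-11*β**2/29 + 36*β/23 + 27/35)/(β + 1)**3.
Order-3 pole: residue = g''(a)/2; g''(-5/2) = 9138448/1890945, so the residue is 4569224/1890945.
At the order-3 pole -1 set g(β) = (β - (-1))^3*f(β) = (-11*β**2/29 + 36*β/23 + 27/35)/(β + 5/2)**3.
Order-3 pole: residue = g''(a)/2; g''(-1) = -9138448/1890945, so the residue is -4569224/1890945.
List the singular points by increasing real part (a conjugate pair: the negative imaginary part first).

Radius of convergence at 0: 1.
At -5/2: a pole of order 3; residue 4569224/1890945.
At -1: a pole of order 3; residue -4569224/1890945.


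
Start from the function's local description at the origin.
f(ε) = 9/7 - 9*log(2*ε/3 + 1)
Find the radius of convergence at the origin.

The radius of convergence is 3/2.

Branch term (-9)*log(1 - ε/(-3/2)): its argument vanishes at ε = -3/2, a logarithmic branch point, modulus 3/2.
The radius of convergence is the smallest modulus among the singular points: 3/2.


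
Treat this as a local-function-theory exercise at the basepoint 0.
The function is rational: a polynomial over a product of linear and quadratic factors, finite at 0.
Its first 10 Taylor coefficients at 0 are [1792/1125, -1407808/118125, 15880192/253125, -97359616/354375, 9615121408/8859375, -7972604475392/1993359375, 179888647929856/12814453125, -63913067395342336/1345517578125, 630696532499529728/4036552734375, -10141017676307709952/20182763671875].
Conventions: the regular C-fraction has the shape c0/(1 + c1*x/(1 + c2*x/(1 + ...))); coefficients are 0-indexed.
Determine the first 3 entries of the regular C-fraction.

The regular C-fraction coefficients are [1792/1125, 21997/2940, -47812131/21557060].

Taylor coefficients (read off): a_0 = 1792/1125, a_1 = -1407808/118125, a_2 = 15880192/253125.
c0 = a_0 = 1792/1125. Peel one level at a time: if S = 1 + c*x/S' with S'(0) = 1, then c is the x-coefficient of S and S' = c*x/(S - 1).
S_1 = c0/f = 1 + (21997/2940)*x + (15937377/960400)*x^2 + ...; c1 = 21997/2940.
S_2 = c1*x/(S_1 - 1) = 1 + (-47812131/21557060)*x + ...; c2 = -47812131/21557060.


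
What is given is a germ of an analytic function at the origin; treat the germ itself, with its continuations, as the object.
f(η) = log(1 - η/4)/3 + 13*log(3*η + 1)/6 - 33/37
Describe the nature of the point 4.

The point is a logarithmic branch point.

The term (1/3)*log(1 - η/(4)) has argument 1 - 4/(4) = 0 at 4: a logarithmic (infinitely-sheeted) branch point; the remaining terms are analytic or single-valued there.


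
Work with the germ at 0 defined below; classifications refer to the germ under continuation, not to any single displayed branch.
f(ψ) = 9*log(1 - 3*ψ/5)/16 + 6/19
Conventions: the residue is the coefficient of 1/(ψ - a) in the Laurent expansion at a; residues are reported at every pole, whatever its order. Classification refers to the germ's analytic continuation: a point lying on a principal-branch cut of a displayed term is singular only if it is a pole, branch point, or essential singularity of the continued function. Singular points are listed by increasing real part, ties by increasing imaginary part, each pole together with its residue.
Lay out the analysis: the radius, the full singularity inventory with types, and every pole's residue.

Radius of convergence at 0: 5/3.
At 5/3: a logarithmic branch point.

Branch term (9/16)*log(1 - ψ/(5/3)): its argument vanishes at ψ = 5/3, a logarithmic branch point, modulus 5/3.
The radius of convergence is the smallest modulus among the singular points: 5/3.


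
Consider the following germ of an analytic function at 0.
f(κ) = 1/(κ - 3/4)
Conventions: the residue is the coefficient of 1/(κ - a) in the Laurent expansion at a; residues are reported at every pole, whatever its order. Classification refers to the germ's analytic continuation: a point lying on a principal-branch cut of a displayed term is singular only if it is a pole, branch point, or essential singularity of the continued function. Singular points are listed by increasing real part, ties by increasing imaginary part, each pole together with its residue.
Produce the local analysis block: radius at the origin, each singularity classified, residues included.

Radius of convergence at 0: 3/4.
At 3/4: a pole of order 1; residue 1.

Denominator factor (κ - 3/4): pole of order 1 at 3/4, modulus 3/4.
The radius of convergence is the smallest modulus among the singular points: 3/4.
At the order-1 pole 3/4 set g(κ) = (κ - (3/4))*f(κ) = 1.
Simple pole: residue = g(a) at a = 3/4, which is 1.


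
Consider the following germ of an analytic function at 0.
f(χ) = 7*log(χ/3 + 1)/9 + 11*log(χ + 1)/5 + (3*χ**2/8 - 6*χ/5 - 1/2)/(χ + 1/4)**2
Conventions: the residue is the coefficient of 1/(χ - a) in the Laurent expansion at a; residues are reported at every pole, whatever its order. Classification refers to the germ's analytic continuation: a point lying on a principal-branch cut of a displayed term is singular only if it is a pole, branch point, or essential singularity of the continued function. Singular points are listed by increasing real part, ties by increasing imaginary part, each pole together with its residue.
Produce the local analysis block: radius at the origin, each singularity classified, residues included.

Denominator factor (χ + 1/4)^2: pole of order 2 at -1/4, modulus 1/4.
Branch term (11/5)*log(1 - χ/(-1)): its argument vanishes at χ = -1, a logarithmic branch point, modulus 1.
Branch term (7/9)*log(1 - χ/(-3)): its argument vanishes at χ = -3, a logarithmic branch point, modulus 3.
The radius of convergence is the smallest modulus among the singular points: 1/4.
The branch terms are analytic at -1/4 and contribute nothing to the residue; only the rational part matters.
At the order-2 pole -1/4 set g(χ) = (χ - (-1/4))^2*(rational part) = 3*χ**2/8 - 6*χ/5 - 1/2.
Order-2 pole: residue = g'(a); g'(-1/4) = -111/80, so the residue is -111/80.
List the singular points by increasing real part (a conjugate pair: the negative imaginary part first).

Radius of convergence at 0: 1/4.
At -3: a logarithmic branch point.
At -1: a logarithmic branch point.
At -1/4: a pole of order 2; residue -111/80.


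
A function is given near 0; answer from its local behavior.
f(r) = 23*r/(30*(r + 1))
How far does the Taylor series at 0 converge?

Denominator factor (r + 1): pole of order 1 at -1, modulus 1.
The radius of convergence is the smallest modulus among the singular points: 1.

The radius of convergence is 1.


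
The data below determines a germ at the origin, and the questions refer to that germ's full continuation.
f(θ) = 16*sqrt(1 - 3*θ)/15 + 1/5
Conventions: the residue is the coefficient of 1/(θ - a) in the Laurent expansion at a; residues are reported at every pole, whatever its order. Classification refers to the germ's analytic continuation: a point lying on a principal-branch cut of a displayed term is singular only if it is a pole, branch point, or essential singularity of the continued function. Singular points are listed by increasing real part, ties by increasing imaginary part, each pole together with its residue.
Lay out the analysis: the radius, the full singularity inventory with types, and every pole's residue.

Branch term (16/15)*sqrt(1 - θ/(1/3)): its argument vanishes at θ = 1/3, a square-root branch point, modulus 1/3.
The radius of convergence is the smallest modulus among the singular points: 1/3.

Radius of convergence at 0: 1/3.
At 1/3: an algebraic (square-root) branch point.


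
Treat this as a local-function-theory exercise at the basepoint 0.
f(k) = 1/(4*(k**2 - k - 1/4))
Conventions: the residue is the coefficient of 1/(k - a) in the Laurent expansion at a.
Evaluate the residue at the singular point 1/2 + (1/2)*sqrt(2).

The residue is (1/8)*sqrt(2).

The factor k**2 - k - 1/4 splits as (k - a)(k - a') with a = 1/2 + (1/2)*sqrt(2), a' = 1/2 - (1/2)*sqrt(2). At the order-1 pole a set g(k) = (k - a)*f(k) = [1/4] / (k - a').
Simple pole: residue = g(a) at a = 1/2 + (1/2)*sqrt(2), which is (1/8)*sqrt(2).


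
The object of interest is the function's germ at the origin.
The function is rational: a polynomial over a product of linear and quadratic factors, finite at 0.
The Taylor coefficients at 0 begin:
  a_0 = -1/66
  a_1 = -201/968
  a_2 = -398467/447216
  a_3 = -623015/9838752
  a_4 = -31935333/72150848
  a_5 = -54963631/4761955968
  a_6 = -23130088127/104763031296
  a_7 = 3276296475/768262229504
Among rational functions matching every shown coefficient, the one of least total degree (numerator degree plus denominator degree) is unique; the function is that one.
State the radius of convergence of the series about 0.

No rational of total degree below 4 reproduces all 8 coefficients; solving the [2/2] Pade equations on them gives f(n) = (25*n**2/14 + 5*n/12 + 1/33)/(n**2 - n/11 - 2), whose expansion matches every shown term.
Denominator factor (n**2 - n/11 - 2): discriminant 969/121, real irrational roots 1/22 + (1/22)*sqrt(969) and 1/22 - (1/22)*sqrt(969); poles of order 1, moduli 1/22 + (1/22)*sqrt(969) and -1/22 + (1/22)*sqrt(969).
The radius of convergence is the smallest modulus among the singular points: -1/22 + (1/22)*sqrt(969).

The radius of convergence is -1/22 + (1/22)*sqrt(969).


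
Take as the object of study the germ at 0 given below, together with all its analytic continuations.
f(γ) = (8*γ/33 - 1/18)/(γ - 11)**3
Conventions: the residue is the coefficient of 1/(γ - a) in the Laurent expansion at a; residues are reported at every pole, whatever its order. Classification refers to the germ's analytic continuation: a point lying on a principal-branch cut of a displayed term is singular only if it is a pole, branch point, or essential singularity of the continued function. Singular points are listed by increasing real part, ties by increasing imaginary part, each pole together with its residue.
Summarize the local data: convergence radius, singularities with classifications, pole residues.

Denominator factor (γ - 11)^3: pole of order 3 at 11, modulus 11.
The radius of convergence is the smallest modulus among the singular points: 11.
At the order-3 pole 11 set g(γ) = (γ - (11))^3*f(γ) = 8*γ/33 - 1/18.
Order-3 pole: residue = g''(a)/2; g''(11) = 0, so the residue is 0.

Radius of convergence at 0: 11.
At 11: a pole of order 3; residue 0.


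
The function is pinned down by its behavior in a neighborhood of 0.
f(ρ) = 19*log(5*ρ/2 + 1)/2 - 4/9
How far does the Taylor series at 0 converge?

Branch term (19/2)*log(1 - ρ/(-2/5)): its argument vanishes at ρ = -2/5, a logarithmic branch point, modulus 2/5.
The radius of convergence is the smallest modulus among the singular points: 2/5.

The radius of convergence is 2/5.


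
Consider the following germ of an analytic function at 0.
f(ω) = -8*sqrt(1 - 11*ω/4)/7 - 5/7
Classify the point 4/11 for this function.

The point is an algebraic (square-root) branch point.

The term (-8/7)*sqrt(1 - ω/(4/11)) has argument 1 - 4/11/(4/11) = 0 at 4/11: a square-root (algebraic, two-sheeted) branch point; the remaining terms are analytic or single-valued there.


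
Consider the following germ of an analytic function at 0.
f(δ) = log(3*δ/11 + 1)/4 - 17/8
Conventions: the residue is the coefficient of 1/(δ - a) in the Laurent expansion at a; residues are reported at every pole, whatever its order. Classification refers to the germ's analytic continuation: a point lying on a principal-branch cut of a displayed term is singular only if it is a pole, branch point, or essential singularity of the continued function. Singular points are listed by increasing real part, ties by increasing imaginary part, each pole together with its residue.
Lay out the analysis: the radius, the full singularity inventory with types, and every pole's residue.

Branch term (1/4)*log(1 - δ/(-11/3)): its argument vanishes at δ = -11/3, a logarithmic branch point, modulus 11/3.
The radius of convergence is the smallest modulus among the singular points: 11/3.

Radius of convergence at 0: 11/3.
At -11/3: a logarithmic branch point.


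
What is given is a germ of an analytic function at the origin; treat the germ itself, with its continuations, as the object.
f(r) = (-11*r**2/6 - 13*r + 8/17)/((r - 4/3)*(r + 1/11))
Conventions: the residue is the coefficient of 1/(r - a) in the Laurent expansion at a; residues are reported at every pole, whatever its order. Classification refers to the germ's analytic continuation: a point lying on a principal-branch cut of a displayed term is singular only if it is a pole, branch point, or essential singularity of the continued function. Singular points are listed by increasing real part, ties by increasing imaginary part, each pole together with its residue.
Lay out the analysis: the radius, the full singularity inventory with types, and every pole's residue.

Denominator factor (r + 1/11): pole of order 1 at -1/11, modulus 1/11.
Denominator factor (r - 4/3): pole of order 1 at 4/3, modulus 4/3.
The radius of convergence is the smallest modulus among the singular points: 1/11.
At the order-1 pole -1/11 set g(r) = (r - (-1/11))*f(r) = (-11*r**2/6 - 13*r + 8/17)/(r - 4/3).
Simple pole: residue = g(a) at a = -1/11, which is -1837/1598.
At the order-1 pole 4/3 set g(r) = (r - (4/3))*f(r) = (-11*r**2/6 - 13*r + 8/17)/(r + 1/11).
Simple pole: residue = g(a) at a = 4/3, which is -101596/7191.
List the singular points by increasing real part (a conjugate pair: the negative imaginary part first).

Radius of convergence at 0: 1/11.
At -1/11: a pole of order 1; residue -1837/1598.
At 4/3: a pole of order 1; residue -101596/7191.


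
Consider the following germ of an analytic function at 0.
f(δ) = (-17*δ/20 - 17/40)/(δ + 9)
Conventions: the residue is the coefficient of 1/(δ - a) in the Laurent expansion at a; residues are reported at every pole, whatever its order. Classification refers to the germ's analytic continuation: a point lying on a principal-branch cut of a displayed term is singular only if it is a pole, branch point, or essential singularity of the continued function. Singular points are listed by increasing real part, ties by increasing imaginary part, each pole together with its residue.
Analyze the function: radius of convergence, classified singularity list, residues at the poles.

Radius of convergence at 0: 9.
At -9: a pole of order 1; residue 289/40.

Denominator factor (δ + 9): pole of order 1 at -9, modulus 9.
The radius of convergence is the smallest modulus among the singular points: 9.
At the order-1 pole -9 set g(δ) = (δ - (-9))*f(δ) = -17*δ/20 - 17/40.
Simple pole: residue = g(a) at a = -9, which is 289/40.


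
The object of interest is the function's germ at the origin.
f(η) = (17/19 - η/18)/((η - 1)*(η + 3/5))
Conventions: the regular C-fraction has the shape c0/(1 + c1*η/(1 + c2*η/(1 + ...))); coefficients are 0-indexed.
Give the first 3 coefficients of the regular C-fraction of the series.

Taylor coefficients (expand at 0): a_0 = -85/57, a_1 = 1115/1026, a_2 = -260/81.
c0 = a_0 = -85/57. Peel one level at a time: if S = 1 + c*η/S' with S'(0) = 1, then c is the η-coefficient of S and S' = c*η/(S - 1).
S_1 = c0/f = 1 + (223/306)*η + (-151823/93636)*η^2 + ...; c1 = 223/306.
S_2 = c1*η/(S_1 - 1) = 1 + (151823/68238)*η + ...; c2 = 151823/68238.

The regular C-fraction coefficients are [-85/57, 223/306, 151823/68238].


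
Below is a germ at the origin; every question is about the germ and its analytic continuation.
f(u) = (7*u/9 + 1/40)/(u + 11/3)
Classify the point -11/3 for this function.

The denominator factor u + 11/3 vanishes at -11/3 and appears to the power 1; the numerator there equals -3053/1080, nonzero, and no other factor vanishes.
Hence a pole whose order is the multiplicity, 1.

The point is a pole of order 1.


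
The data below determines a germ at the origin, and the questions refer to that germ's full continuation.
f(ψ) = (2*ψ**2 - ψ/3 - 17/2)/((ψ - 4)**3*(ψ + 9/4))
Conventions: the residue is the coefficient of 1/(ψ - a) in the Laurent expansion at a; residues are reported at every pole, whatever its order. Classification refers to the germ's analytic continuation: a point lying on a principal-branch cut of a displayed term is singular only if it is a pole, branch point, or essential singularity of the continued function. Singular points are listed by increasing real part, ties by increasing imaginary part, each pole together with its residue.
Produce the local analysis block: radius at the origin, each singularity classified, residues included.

Denominator factor (ψ + 9/4): pole of order 1 at -9/4, modulus 9/4.
Denominator factor (ψ - 4)^3: pole of order 3 at 4, modulus 4.
The radius of convergence is the smallest modulus among the singular points: 9/4.
At the order-1 pole -9/4 set g(ψ) = (ψ - (-9/4))*f(ψ) = (2*ψ**2 - ψ/3 - 17/2)/(ψ - 4)**3.
Simple pole: residue = g(a) at a = -9/4, which is -152/15625.
At the order-3 pole 4 set g(ψ) = (ψ - (4))^3*f(ψ) = (2*ψ**2 - ψ/3 - 17/2)/(ψ + 9/4).
Order-3 pole: residue = g''(a)/2; g''(4) = 304/15625, so the residue is 152/15625.
List the singular points by increasing real part (a conjugate pair: the negative imaginary part first).

Radius of convergence at 0: 9/4.
At -9/4: a pole of order 1; residue -152/15625.
At 4: a pole of order 3; residue 152/15625.


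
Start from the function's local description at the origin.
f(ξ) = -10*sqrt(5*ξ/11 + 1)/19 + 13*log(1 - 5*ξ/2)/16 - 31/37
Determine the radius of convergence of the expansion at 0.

The radius of convergence is 2/5.

Branch term (-10/19)*sqrt(1 - ξ/(-11/5)): its argument vanishes at ξ = -11/5, a square-root branch point, modulus 11/5.
Branch term (13/16)*log(1 - ξ/(2/5)): its argument vanishes at ξ = 2/5, a logarithmic branch point, modulus 2/5.
The radius of convergence is the smallest modulus among the singular points: 2/5.


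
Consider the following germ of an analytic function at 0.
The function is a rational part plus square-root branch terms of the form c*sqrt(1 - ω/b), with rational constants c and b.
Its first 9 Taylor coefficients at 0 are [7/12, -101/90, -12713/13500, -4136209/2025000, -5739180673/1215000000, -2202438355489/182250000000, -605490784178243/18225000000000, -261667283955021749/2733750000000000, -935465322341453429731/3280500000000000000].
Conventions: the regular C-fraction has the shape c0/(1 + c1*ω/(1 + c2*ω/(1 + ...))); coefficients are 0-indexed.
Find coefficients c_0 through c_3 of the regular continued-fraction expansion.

Taylor coefficients (read off): a_0 = 7/12, a_1 = -101/90, a_2 = -12713/13500, a_3 = -4136209/2025000.
c0 = a_0 = 7/12. Peel one level at a time: if S = 1 + c*ω/S' with S'(0) = 1, then c is the ω-coefficient of S and S' = c*ω/(S - 1).
S_1 = c0/f = 1 + (202/105)*ω + (293011/55125)*ω^2 + ...; c1 = 202/105.
S_2 = c1*ω/(S_1 - 1) = 1 + (-293011/106050)*ω + (-12806837/11476125)*ω^2 + ...; c2 = -293011/106050.
S_3 = c2*ω/(S_2 - 1) = 1 + (-179295718/443911665)*ω + ...; c3 = -179295718/443911665.

The regular C-fraction coefficients are [7/12, 202/105, -293011/106050, -179295718/443911665].


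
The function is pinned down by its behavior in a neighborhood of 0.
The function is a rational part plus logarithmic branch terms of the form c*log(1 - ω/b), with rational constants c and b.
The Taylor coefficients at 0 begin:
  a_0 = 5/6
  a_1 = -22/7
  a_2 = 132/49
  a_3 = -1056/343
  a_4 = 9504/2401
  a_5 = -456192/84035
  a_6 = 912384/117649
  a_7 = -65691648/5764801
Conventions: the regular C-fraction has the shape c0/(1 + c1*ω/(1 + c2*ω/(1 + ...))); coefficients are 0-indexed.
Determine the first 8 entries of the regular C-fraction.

Taylor coefficients (read off): a_0 = 5/6, a_1 = -22/7, a_2 = 132/49, a_3 = -1056/343, a_4 = 9504/2401, a_5 = -456192/84035, a_6 = 912384/117649, a_7 = -65691648/5764801.
c0 = a_0 = 5/6. Peel one level at a time: if S = 1 + c*ω/S' with S'(0) = 1, then c is the ω-coefficient of S and S' = c*ω/(S - 1).
S_1 = c0/f = 1 + (132/35)*ω + (13464/1225)*ω^2 + ...; c1 = 132/35.
S_2 = c1*ω/(S_1 - 1) = 1 + (-102/35)*ω + (-12/49)*ω^2 + ...; c2 = -102/35.
S_3 = c2*ω/(S_2 - 1) = 1 + (-10/119)*ω + (160/2023)*ω^2 + ...; c3 = -10/119.
S_4 = c3*ω/(S_3 - 1) = 1 + (16/17)*ω + (-48/245)*ω^2 + ...; c4 = 16/17.
S_5 = c4*ω/(S_4 - 1) = 1 + (51/245)*ω + (-8109/60025)*ω^2 + ...; c5 = 51/245.
S_6 = c5*ω/(S_5 - 1) = 1 + (159/245)*ω + (-324/1715)*ω^2 + ...; c6 = 159/245.
S_7 = c6*ω/(S_6 - 1) = 1 + (108/371)*ω + ...; c7 = 108/371.

The regular C-fraction coefficients are [5/6, 132/35, -102/35, -10/119, 16/17, 51/245, 159/245, 108/371].


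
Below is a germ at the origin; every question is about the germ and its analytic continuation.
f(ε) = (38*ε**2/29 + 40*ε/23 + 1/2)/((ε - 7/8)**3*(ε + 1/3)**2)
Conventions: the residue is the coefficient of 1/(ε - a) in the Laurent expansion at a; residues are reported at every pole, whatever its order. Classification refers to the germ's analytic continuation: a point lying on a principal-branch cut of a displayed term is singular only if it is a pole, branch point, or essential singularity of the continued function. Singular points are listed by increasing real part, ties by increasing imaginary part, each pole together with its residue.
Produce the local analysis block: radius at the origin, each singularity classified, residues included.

Radius of convergence at 0: 1/3.
At -1/3: a pole of order 2; residue -275189760/471756427.
At 7/8: a pole of order 3; residue 275189760/471756427.

Denominator factor (ε + 1/3)^2: pole of order 2 at -1/3, modulus 1/3.
Denominator factor (ε - 7/8)^3: pole of order 3 at 7/8, modulus 7/8.
The radius of convergence is the smallest modulus among the singular points: 1/3.
At the order-2 pole -1/3 set g(ε) = (ε - (-1/3))^2*f(ε) = (38*ε**2/29 + 40*ε/23 + 1/2)/(ε - 7/8)**3.
Order-2 pole: residue = g'(a); g'(-1/3) = -275189760/471756427, so the residue is -275189760/471756427.
At the order-3 pole 7/8 set g(ε) = (ε - (7/8))^3*f(ε) = (38*ε**2/29 + 40*ε/23 + 1/2)/(ε + 1/3)**2.
Order-3 pole: residue = g''(a)/2; g''(7/8) = 550379520/471756427, so the residue is 275189760/471756427.
List the singular points by increasing real part (a conjugate pair: the negative imaginary part first).


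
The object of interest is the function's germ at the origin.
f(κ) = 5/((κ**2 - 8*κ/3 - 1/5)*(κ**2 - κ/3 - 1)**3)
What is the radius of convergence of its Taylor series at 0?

The radius of convergence is -4/3 + (1/15)*sqrt(445).

Denominator factor (κ**2 - 8*κ/3 - 1/5): discriminant 356/45, real irrational roots 4/3 + (1/15)*sqrt(445) and 4/3 - (1/15)*sqrt(445); poles of order 1, moduli 4/3 + (1/15)*sqrt(445) and -4/3 + (1/15)*sqrt(445).
Denominator factor (κ**2 - κ/3 - 1)^3: discriminant 37/9, real irrational roots 1/6 + (1/6)*sqrt(37) and 1/6 - (1/6)*sqrt(37); poles of order 3, moduli 1/6 + (1/6)*sqrt(37) and -1/6 + (1/6)*sqrt(37).
The radius of convergence is the smallest modulus among the singular points: -4/3 + (1/15)*sqrt(445).


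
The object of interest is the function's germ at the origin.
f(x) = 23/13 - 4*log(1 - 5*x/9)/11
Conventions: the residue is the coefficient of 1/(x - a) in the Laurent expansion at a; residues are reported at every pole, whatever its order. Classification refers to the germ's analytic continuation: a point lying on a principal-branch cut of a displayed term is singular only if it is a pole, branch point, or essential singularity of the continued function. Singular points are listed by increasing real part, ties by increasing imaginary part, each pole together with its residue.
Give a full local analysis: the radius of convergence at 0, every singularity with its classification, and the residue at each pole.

Radius of convergence at 0: 9/5.
At 9/5: a logarithmic branch point.

Branch term (-4/11)*log(1 - x/(9/5)): its argument vanishes at x = 9/5, a logarithmic branch point, modulus 9/5.
The radius of convergence is the smallest modulus among the singular points: 9/5.


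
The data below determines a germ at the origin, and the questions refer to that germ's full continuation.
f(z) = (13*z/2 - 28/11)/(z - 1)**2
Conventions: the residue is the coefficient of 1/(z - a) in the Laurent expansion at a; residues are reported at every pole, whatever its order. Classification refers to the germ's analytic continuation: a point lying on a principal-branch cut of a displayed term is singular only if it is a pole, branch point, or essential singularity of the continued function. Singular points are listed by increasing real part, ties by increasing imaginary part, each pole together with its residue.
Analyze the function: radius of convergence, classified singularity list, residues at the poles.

Denominator factor (z - 1)^2: pole of order 2 at 1, modulus 1.
The radius of convergence is the smallest modulus among the singular points: 1.
At the order-2 pole 1 set g(z) = (z - (1))^2*f(z) = 13*z/2 - 28/11.
Order-2 pole: residue = g'(a); g'(1) = 13/2, so the residue is 13/2.

Radius of convergence at 0: 1.
At 1: a pole of order 2; residue 13/2.


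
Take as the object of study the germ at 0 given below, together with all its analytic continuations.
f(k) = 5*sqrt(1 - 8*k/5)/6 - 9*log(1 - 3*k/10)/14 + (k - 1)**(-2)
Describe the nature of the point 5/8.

The point is an algebraic (square-root) branch point.

The term (5/6)*sqrt(1 - k/(5/8)) has argument 1 - 5/8/(5/8) = 0 at 5/8: a square-root (algebraic, two-sheeted) branch point; the remaining terms are analytic or single-valued there.


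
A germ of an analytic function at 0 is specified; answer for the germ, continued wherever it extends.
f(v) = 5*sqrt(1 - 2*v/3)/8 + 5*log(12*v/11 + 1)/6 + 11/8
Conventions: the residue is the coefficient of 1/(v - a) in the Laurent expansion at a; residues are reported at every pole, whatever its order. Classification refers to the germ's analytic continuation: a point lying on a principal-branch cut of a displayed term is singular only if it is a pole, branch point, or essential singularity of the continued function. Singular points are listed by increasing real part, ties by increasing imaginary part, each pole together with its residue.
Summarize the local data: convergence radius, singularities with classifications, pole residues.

Radius of convergence at 0: 11/12.
At -11/12: a logarithmic branch point.
At 3/2: an algebraic (square-root) branch point.

Branch term (5/6)*log(1 - v/(-11/12)): its argument vanishes at v = -11/12, a logarithmic branch point, modulus 11/12.
Branch term (5/8)*sqrt(1 - v/(3/2)): its argument vanishes at v = 3/2, a square-root branch point, modulus 3/2.
The radius of convergence is the smallest modulus among the singular points: 11/12.
List the singular points by increasing real part (a conjugate pair: the negative imaginary part first).


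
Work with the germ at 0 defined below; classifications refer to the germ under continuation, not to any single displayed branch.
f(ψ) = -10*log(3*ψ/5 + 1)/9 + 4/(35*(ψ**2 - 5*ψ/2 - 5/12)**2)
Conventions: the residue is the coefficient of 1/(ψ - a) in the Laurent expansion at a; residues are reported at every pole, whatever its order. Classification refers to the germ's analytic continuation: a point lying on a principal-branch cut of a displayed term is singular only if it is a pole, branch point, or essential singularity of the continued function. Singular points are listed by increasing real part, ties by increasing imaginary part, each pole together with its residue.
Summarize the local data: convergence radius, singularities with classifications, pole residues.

Denominator factor (ψ**2 - 5*ψ/2 - 5/12)^2: discriminant 95/12, real irrational roots 5/4 + (1/12)*sqrt(285) and 5/4 - (1/12)*sqrt(285); poles of order 2, moduli 5/4 + (1/12)*sqrt(285) and -5/4 + (1/12)*sqrt(285).
Branch term (-10/9)*log(1 - ψ/(-5/3)): its argument vanishes at ψ = -5/3, a logarithmic branch point, modulus 5/3.
The radius of convergence is the smallest modulus among the singular points: -5/4 + (1/12)*sqrt(285).
The branch term is analytic at 5/4 - (1/12)*sqrt(285) and contributes nothing to the residue; only the rational part matters.
The factor ψ**2 - 5*ψ/2 - 5/12 splits as (ψ - a)(ψ - a') with a = 5/4 - (1/12)*sqrt(285), a' = 5/4 + (1/12)*sqrt(285). At the order-2 pole a set g(ψ) = (ψ - a)^2*(rational part) = [4/35] / (ψ - a')^2.
Order-2 pole: residue = g'(a); g'(5/4 - (1/12)*sqrt(285)) = (192/315875)*sqrt(285), so the residue is (192/315875)*sqrt(285).
The branch term is analytic at 5/4 + (1/12)*sqrt(285) and contributes nothing to the residue; only the rational part matters.
The factor ψ**2 - 5*ψ/2 - 5/12 splits as (ψ - a)(ψ - a') with a = 5/4 + (1/12)*sqrt(285), a' = 5/4 - (1/12)*sqrt(285). At the order-2 pole a set g(ψ) = (ψ - a)^2*(rational part) = [4/35] / (ψ - a')^2.
Order-2 pole: residue = g'(a); g'(5/4 + (1/12)*sqrt(285)) = -(192/315875)*sqrt(285), so the residue is -(192/315875)*sqrt(285).
List the singular points by increasing real part (a conjugate pair: the negative imaginary part first).

Radius of convergence at 0: -5/4 + (1/12)*sqrt(285).
At -5/3: a logarithmic branch point.
At 5/4 - (1/12)*sqrt(285): a pole of order 2; residue (192/315875)*sqrt(285).
At 5/4 + (1/12)*sqrt(285): a pole of order 2; residue -(192/315875)*sqrt(285).


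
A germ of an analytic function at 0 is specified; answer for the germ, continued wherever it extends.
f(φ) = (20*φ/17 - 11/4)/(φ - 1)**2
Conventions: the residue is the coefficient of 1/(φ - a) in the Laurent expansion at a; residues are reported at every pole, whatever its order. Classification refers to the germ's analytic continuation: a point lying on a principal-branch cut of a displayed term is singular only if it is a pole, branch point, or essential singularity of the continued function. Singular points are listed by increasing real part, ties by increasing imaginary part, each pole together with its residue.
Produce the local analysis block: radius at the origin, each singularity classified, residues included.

Denominator factor (φ - 1)^2: pole of order 2 at 1, modulus 1.
The radius of convergence is the smallest modulus among the singular points: 1.
At the order-2 pole 1 set g(φ) = (φ - (1))^2*f(φ) = 20*φ/17 - 11/4.
Order-2 pole: residue = g'(a); g'(1) = 20/17, so the residue is 20/17.

Radius of convergence at 0: 1.
At 1: a pole of order 2; residue 20/17.


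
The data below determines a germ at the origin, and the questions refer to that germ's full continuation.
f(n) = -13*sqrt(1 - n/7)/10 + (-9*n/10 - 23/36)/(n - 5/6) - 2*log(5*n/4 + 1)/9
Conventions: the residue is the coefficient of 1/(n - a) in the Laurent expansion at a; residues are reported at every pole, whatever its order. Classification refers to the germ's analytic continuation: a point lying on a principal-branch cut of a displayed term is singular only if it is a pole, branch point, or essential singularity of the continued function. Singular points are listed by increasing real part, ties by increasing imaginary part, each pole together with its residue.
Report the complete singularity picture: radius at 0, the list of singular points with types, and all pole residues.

Radius of convergence at 0: 4/5.
At -4/5: a logarithmic branch point.
At 5/6: a pole of order 1; residue -25/18.
At 7: an algebraic (square-root) branch point.

Denominator factor (n - 5/6): pole of order 1 at 5/6, modulus 5/6.
Branch term (-13/10)*sqrt(1 - n/(7)): its argument vanishes at n = 7, a square-root branch point, modulus 7.
Branch term (-2/9)*log(1 - n/(-4/5)): its argument vanishes at n = -4/5, a logarithmic branch point, modulus 4/5.
The radius of convergence is the smallest modulus among the singular points: 4/5.
The branch terms are analytic at 5/6 and contribute nothing to the residue; only the rational part matters.
At the order-1 pole 5/6 set g(n) = (n - (5/6))*(rational part) = -9*n/10 - 23/36.
Simple pole: residue = g(a) at a = 5/6, which is -25/18.
List the singular points by increasing real part (a conjugate pair: the negative imaginary part first).
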